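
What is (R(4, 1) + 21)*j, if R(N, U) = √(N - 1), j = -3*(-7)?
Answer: 441 + 21*√3 ≈ 477.37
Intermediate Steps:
j = 21
R(N, U) = √(-1 + N)
(R(4, 1) + 21)*j = (√(-1 + 4) + 21)*21 = (√3 + 21)*21 = (21 + √3)*21 = 441 + 21*√3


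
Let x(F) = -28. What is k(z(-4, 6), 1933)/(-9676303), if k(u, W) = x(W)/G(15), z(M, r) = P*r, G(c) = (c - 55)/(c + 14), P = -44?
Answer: -29/13823290 ≈ -2.0979e-6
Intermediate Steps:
G(c) = (-55 + c)/(14 + c)
z(M, r) = -44*r
k(u, W) = 203/10 (k(u, W) = -28*(14 + 15)/(-55 + 15) = -28/(-40/29) = -28*(-29/40) = 203/10)
k(z(-4, 6), 1933)/(-9676303) = (203/10)/(-9676303) = (203/10)*(-1/9676303) = -29/13823290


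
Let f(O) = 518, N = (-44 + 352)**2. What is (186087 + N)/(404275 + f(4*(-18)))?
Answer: 280951/404793 ≈ 0.69406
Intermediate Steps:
N = 94864 (N = 308**2 = 94864)
(186087 + N)/(404275 + f(4*(-18))) = (186087 + 94864)/(404275 + 518) = 280951/404793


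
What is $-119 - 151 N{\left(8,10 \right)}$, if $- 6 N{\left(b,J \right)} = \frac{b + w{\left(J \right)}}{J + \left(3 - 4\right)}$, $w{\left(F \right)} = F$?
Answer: $- \frac{206}{3} \approx -68.667$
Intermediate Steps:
$N{\left(b,J \right)} = - \frac{J + b}{6 \left(-1 + J\right)}$ ($N{\left(b,J \right)} = - \frac{\left(b + J\right) \frac{1}{J + \left(3 - 4\right)}}{6} = - \frac{\left(J + b\right) \frac{1}{J + \left(3 - 4\right)}}{6} = - \frac{\left(J + b\right) \frac{1}{J - 1}}{6} = - \frac{\left(J + b\right) \frac{1}{-1 + J}}{6} = - \frac{\frac{1}{-1 + J} \left(J + b\right)}{6} = - \frac{J + b}{6 \left(-1 + J\right)}$)
$-119 - 151 N{\left(8,10 \right)} = -119 - 151 \frac{\left(-1\right) 10 - 8}{6 \left(-1 + 10\right)} = -119 - 151 \frac{-10 - 8}{6 \cdot 9} = -119 - 151 \cdot \frac{1}{6} \cdot \frac{1}{9} \left(-18\right) = -119 - - \frac{151}{3} = -119 + \frac{151}{3} = - \frac{206}{3}$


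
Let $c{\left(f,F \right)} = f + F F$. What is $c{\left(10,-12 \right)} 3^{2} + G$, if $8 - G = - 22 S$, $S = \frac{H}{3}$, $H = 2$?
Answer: $\frac{4226}{3} \approx 1408.7$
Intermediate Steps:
$S = \frac{2}{3} \approx 0.66667$
$c{\left(f,F \right)} = f + F^{2}$
$G = \frac{68}{3}$ ($G = 8 - \left(-22\right) \frac{2}{3} = 8 - - \frac{44}{3} = 8 + \frac{44}{3} = \frac{68}{3} \approx 22.667$)
$c{\left(10,-12 \right)} 3^{2} + G = \left(10 + \left(-12\right)^{2}\right) 3^{2} + \frac{68}{3} = \left(10 + 144\right) 9 + \frac{68}{3} = 154 \cdot 9 + \frac{68}{3} = 1386 + \frac{68}{3} = \frac{4226}{3}$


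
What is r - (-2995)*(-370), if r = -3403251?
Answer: -4511401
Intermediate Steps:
r - (-2995)*(-370) = -3403251 - (-2995)*(-370) = -3403251 - 1*1108150 = -3403251 - 1108150 = -4511401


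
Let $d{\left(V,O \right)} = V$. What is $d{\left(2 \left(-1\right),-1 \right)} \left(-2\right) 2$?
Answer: $8$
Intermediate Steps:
$d{\left(2 \left(-1\right),-1 \right)} \left(-2\right) 2 = 2 \left(-1\right) \left(-2\right) 2 = \left(-2\right) \left(-2\right) 2 = 4 \cdot 2 = 8$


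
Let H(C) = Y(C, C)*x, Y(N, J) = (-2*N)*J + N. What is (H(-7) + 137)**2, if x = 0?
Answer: 18769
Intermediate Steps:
Y(N, J) = N - 2*J*N (Y(N, J) = -2*J*N + N = N - 2*J*N)
H(C) = 0 (H(C) = (C*(1 - 2*C))*0 = 0)
(H(-7) + 137)**2 = (0 + 137)**2 = 137**2 = 18769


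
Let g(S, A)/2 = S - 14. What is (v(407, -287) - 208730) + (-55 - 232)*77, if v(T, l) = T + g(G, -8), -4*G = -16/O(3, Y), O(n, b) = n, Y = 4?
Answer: -691342/3 ≈ -2.3045e+5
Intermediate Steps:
G = 4/3 (G = -(-4)/3 = -¼*(-16/3) = 4/3 ≈ 1.3333)
g(S, A) = -28 + 2*S (g(S, A) = 2*(S - 14) = 2*(-14 + S) = -28 + 2*S)
v(T, l) = -76/3 + T (v(T, l) = T + (-28 + 2*(4/3)) = T + (-28 + 8/3) = T - 76/3 = -76/3 + T)
(v(407, -287) - 208730) + (-55 - 232)*77 = ((-76/3 + 407) - 208730) + (-55 - 232)*77 = (1145/3 - 208730) - 287*77 = -625045/3 - 22099 = -691342/3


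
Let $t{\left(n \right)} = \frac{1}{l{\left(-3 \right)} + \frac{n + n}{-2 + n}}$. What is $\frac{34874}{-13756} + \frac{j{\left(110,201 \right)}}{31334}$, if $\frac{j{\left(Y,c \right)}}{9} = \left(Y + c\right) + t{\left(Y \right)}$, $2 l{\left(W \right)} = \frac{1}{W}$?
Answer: $- \frac{13308930082}{5441760113} \approx -2.4457$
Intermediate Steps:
$l{\left(W \right)} = \frac{1}{2 W}$
$t{\left(n \right)} = \frac{1}{- \frac{1}{6} + \frac{2 n}{-2 + n}}$ ($t{\left(n \right)} = \frac{1}{\frac{1}{2 \left(-3\right)} + \frac{n + n}{-2 + n}} = \frac{1}{\frac{1}{2} \left(- \frac{1}{3}\right) + \frac{2 n}{-2 + n}} = \frac{1}{- \frac{1}{6} + \frac{2 n}{-2 + n}}$)
$j{\left(Y,c \right)} = 9 Y + 9 c + \frac{54 \left(-2 + Y\right)}{2 + 11 Y}$ ($j{\left(Y,c \right)} = 9 \left(\left(Y + c\right) + \frac{6 \left(-2 + Y\right)}{2 + 11 Y}\right) = 9 \left(Y + c + \frac{6 \left(-2 + Y\right)}{2 + 11 Y}\right) = 9 Y + 9 c + \frac{54 \left(-2 + Y\right)}{2 + 11 Y}$)
$\frac{34874}{-13756} + \frac{j{\left(110,201 \right)}}{31334} = \frac{34874}{-13756} + \frac{9 \frac{1}{2 + 11 \cdot 110} \left(-12 + 6 \cdot 110 + \left(2 + 11 \cdot 110\right) \left(110 + 201\right)\right)}{31334} = 34874 \left(- \frac{1}{13756}\right) + \frac{9 \left(-12 + 660 + \left(2 + 1210\right) 311\right)}{2 + 1210} \cdot \frac{1}{31334} = - \frac{17437}{6878} + \frac{9 \left(-12 + 660 + 1212 \cdot 311\right)}{1212} \cdot \frac{1}{31334} = - \frac{17437}{6878} + 9 \cdot \frac{1}{1212} \left(-12 + 660 + 376932\right) \frac{1}{31334} = - \frac{17437}{6878} + 9 \cdot \frac{1}{1212} \cdot 377580 \cdot \frac{1}{31334} = - \frac{17437}{6878} + \frac{283185}{101} \cdot \frac{1}{31334} = - \frac{17437}{6878} + \frac{283185}{3164734} = - \frac{13308930082}{5441760113}$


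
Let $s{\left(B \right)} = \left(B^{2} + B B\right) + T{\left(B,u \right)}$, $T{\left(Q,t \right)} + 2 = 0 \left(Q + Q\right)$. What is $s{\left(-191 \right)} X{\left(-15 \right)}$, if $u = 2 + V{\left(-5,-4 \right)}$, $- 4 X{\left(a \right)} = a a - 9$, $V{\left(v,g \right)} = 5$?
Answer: $-3939840$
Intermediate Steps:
$X{\left(a \right)} = \frac{9}{4} - \frac{a^{2}}{4}$ ($X{\left(a \right)} = - \frac{a a - 9}{4} = - \frac{a^{2} - 9}{4} = - \frac{-9 + a^{2}}{4} = \frac{9}{4} - \frac{a^{2}}{4}$)
$u = 7$ ($u = 2 + 5 = 7$)
$T{\left(Q,t \right)} = -2$ ($T{\left(Q,t \right)} = -2 + 0 \left(Q + Q\right) = -2 + 0 \cdot 2 Q = -2 + 0 = -2$)
$s{\left(B \right)} = -2 + 2 B^{2}$ ($s{\left(B \right)} = \left(B^{2} + B B\right) - 2 = \left(B^{2} + B^{2}\right) - 2 = 2 B^{2} - 2 = -2 + 2 B^{2}$)
$s{\left(-191 \right)} X{\left(-15 \right)} = \left(-2 + 2 \left(-191\right)^{2}\right) \left(\frac{9}{4} - \frac{\left(-15\right)^{2}}{4}\right) = \left(-2 + 2 \cdot 36481\right) \left(\frac{9}{4} - \frac{225}{4}\right) = \left(-2 + 72962\right) \left(\frac{9}{4} - \frac{225}{4}\right) = 72960 \left(-54\right) = -3939840$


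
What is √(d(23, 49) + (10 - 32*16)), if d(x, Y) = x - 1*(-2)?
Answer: 3*I*√53 ≈ 21.84*I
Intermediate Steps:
d(x, Y) = 2 + x (d(x, Y) = x + 2 = 2 + x)
√(d(23, 49) + (10 - 32*16)) = √((2 + 23) + (10 - 32*16)) = √(25 + (10 - 512)) = √(25 - 502) = √(-477) = 3*I*√53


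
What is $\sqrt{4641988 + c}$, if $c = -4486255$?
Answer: $\sqrt{155733} \approx 394.63$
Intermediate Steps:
$\sqrt{4641988 + c} = \sqrt{4641988 - 4486255} = \sqrt{155733}$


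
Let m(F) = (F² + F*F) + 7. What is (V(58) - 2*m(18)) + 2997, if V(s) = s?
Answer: 1745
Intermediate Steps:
m(F) = 7 + 2*F² (m(F) = (F² + F²) + 7 = 2*F² + 7 = 7 + 2*F²)
(V(58) - 2*m(18)) + 2997 = (58 - 2*(7 + 2*18²)) + 2997 = (58 - 2*(7 + 2*324)) + 2997 = (58 - 2*(7 + 648)) + 2997 = (58 - 2*655) + 2997 = (58 - 1310) + 2997 = -1252 + 2997 = 1745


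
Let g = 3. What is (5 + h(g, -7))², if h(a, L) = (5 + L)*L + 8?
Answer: 729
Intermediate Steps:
h(a, L) = 8 + L*(5 + L) (h(a, L) = L*(5 + L) + 8 = 8 + L*(5 + L))
(5 + h(g, -7))² = (5 + (8 + (-7)² + 5*(-7)))² = (5 + (8 + 49 - 35))² = (5 + 22)² = 27² = 729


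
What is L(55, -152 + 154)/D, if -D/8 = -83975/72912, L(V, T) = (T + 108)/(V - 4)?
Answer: 66836/285515 ≈ 0.23409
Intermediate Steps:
L(V, T) = (108 + T)/(-4 + V)
D = 83975/9114 (D = -(-671800)/72912 = -8*(-83975/72912) = 83975/9114 ≈ 9.2139)
L(55, -152 + 154)/D = ((108 + (-152 + 154))/(-4 + 55))/(83975/9114) = ((108 + 2)/51)*(9114/83975) = ((1/51)*110)*(9114/83975) = (110/51)*(9114/83975) = 66836/285515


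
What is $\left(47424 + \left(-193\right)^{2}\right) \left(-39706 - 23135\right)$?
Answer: $-5320935993$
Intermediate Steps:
$\left(47424 + \left(-193\right)^{2}\right) \left(-39706 - 23135\right) = \left(47424 + 37249\right) \left(-62841\right) = 84673 \left(-62841\right) = -5320935993$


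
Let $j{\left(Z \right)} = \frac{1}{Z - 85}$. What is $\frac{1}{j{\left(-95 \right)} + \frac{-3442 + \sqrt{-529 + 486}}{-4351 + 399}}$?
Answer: $\frac{2105379360}{1821993283} + \frac{615600 i \sqrt{43}}{1821993283} \approx 1.1555 + 0.0022156 i$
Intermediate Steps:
$j{\left(Z \right)} = \frac{1}{-85 + Z}$
$\frac{1}{j{\left(-95 \right)} + \frac{-3442 + \sqrt{-529 + 486}}{-4351 + 399}} = \frac{1}{\frac{1}{-85 - 95} + \frac{-3442 + \sqrt{-529 + 486}}{-4351 + 399}} = \frac{1}{\frac{1}{-180} + \frac{-3442 + \sqrt{-43}}{-3952}} = \frac{1}{- \frac{1}{180} + \left(-3442 + i \sqrt{43}\right) \left(- \frac{1}{3952}\right)} = \frac{1}{- \frac{1}{180} + \left(\frac{1721}{1976} - \frac{i \sqrt{43}}{3952}\right)} = \frac{1}{\frac{76951}{88920} - \frac{i \sqrt{43}}{3952}}$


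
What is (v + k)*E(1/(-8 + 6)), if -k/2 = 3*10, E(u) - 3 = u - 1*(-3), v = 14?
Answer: -253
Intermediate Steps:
E(u) = 6 + u (E(u) = 3 + (u - 1*(-3)) = 3 + (u + 3) = 3 + (3 + u) = 6 + u)
k = -60 (k = -6*10 = -2*30 = -60)
(v + k)*E(1/(-8 + 6)) = (14 - 60)*(6 + 1/(-8 + 6)) = -46*(6 + 1/(-2)) = -46*(6 - 1/2) = -46*11/2 = -253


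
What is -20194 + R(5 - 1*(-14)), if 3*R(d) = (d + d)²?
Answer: -59138/3 ≈ -19713.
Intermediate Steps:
R(d) = 4*d²/3 (R(d) = (d + d)²/3 = (2*d)²/3 = (4*d²)/3 = 4*d²/3)
-20194 + R(5 - 1*(-14)) = -20194 + 4*(5 - 1*(-14))²/3 = -20194 + 4*(5 + 14)²/3 = -20194 + (4/3)*19² = -20194 + (4/3)*361 = -20194 + 1444/3 = -59138/3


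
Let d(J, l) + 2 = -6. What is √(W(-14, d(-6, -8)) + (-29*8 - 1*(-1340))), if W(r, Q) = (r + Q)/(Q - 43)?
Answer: √2883030/51 ≈ 33.293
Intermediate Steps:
d(J, l) = -8 (d(J, l) = -2 - 6 = -8)
W(r, Q) = (Q + r)/(-43 + Q)
√(W(-14, d(-6, -8)) + (-29*8 - 1*(-1340))) = √((-8 - 14)/(-43 - 8) + (-29*8 - 1*(-1340))) = √(-22/(-51) + (-232 + 1340)) = √(-1/51*(-22) + 1108) = √(22/51 + 1108) = √(56530/51) = √2883030/51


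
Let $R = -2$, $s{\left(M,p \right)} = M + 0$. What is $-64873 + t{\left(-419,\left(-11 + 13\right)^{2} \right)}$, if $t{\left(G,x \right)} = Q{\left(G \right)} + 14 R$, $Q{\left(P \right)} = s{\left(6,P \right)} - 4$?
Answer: $-64899$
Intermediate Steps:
$s{\left(M,p \right)} = M$
$Q{\left(P \right)} = 2$ ($Q{\left(P \right)} = 6 - 4 = 2$)
$t{\left(G,x \right)} = -26$ ($t{\left(G,x \right)} = 2 + 14 \left(-2\right) = 2 - 28 = -26$)
$-64873 + t{\left(-419,\left(-11 + 13\right)^{2} \right)} = -64873 - 26 = -64899$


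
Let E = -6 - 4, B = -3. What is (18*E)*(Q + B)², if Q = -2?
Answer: -4500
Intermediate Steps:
E = -10
(18*E)*(Q + B)² = (18*(-10))*(-2 - 3)² = -180*(-5)² = -180*25 = -4500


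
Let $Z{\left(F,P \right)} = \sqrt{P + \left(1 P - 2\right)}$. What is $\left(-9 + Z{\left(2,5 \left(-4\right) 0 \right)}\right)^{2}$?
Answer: $\left(9 - i \sqrt{2}\right)^{2} \approx 79.0 - 25.456 i$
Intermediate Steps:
$Z{\left(F,P \right)} = \sqrt{-2 + 2 P}$ ($Z{\left(F,P \right)} = \sqrt{P + \left(P - 2\right)} = \sqrt{P + \left(-2 + P\right)} = \sqrt{-2 + 2 P}$)
$\left(-9 + Z{\left(2,5 \left(-4\right) 0 \right)}\right)^{2} = \left(-9 + \sqrt{-2 + 2 \cdot 5 \left(-4\right) 0}\right)^{2} = \left(-9 + \sqrt{-2 + 2 \left(\left(-20\right) 0\right)}\right)^{2} = \left(-9 + \sqrt{-2 + 2 \cdot 0}\right)^{2} = \left(-9 + \sqrt{-2 + 0}\right)^{2} = \left(-9 + \sqrt{-2}\right)^{2} = \left(-9 + i \sqrt{2}\right)^{2}$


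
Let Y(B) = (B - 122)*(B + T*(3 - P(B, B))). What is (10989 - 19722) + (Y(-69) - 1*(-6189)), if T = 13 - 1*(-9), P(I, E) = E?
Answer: -291909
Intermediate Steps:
T = 22 (T = 13 + 9 = 22)
Y(B) = (-122 + B)*(66 - 21*B) (Y(B) = (B - 122)*(B + 22*(3 - B)) = (-122 + B)*(B + (66 - 22*B)) = (-122 + B)*(66 - 21*B))
(10989 - 19722) + (Y(-69) - 1*(-6189)) = (10989 - 19722) + ((-8052 - 21*(-69)² + 2628*(-69)) - 1*(-6189)) = -8733 + ((-8052 - 21*4761 - 181332) + 6189) = -8733 + ((-8052 - 99981 - 181332) + 6189) = -8733 + (-289365 + 6189) = -8733 - 283176 = -291909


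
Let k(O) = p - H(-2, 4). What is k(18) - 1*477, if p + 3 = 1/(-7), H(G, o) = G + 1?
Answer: -3354/7 ≈ -479.14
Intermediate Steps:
H(G, o) = 1 + G
p = -22/7 (p = -3 + 1/(-7) = -3 + 1*(-1/7) = -3 - 1/7 = -22/7 ≈ -3.1429)
k(O) = -15/7 (k(O) = -22/7 - (1 - 2) = -22/7 - 1*(-1) = -22/7 + 1 = -15/7)
k(18) - 1*477 = -15/7 - 1*477 = -15/7 - 477 = -3354/7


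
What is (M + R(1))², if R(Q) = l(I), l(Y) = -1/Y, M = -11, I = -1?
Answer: 100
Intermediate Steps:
R(Q) = 1 (R(Q) = -1/(-1) = -1*(-1) = 1)
(M + R(1))² = (-11 + 1)² = (-10)² = 100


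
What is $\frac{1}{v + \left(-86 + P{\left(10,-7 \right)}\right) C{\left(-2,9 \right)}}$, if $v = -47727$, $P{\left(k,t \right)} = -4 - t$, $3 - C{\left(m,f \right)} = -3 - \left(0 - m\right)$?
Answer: $- \frac{1}{48391} \approx -2.0665 \cdot 10^{-5}$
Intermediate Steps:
$C{\left(m,f \right)} = 6 - m$ ($C{\left(m,f \right)} = 3 - \left(-3 - \left(0 - m\right)\right) = 3 - \left(-3 - - m\right) = 3 - \left(-3 + m\right) = 6 - m$)
$\frac{1}{v + \left(-86 + P{\left(10,-7 \right)}\right) C{\left(-2,9 \right)}} = \frac{1}{-47727 + \left(-86 - -3\right) \left(6 - -2\right)} = \frac{1}{-47727 + \left(-86 + \left(-4 + 7\right)\right) \left(6 + 2\right)} = \frac{1}{-47727 + \left(-86 + 3\right) 8} = \frac{1}{-47727 - 664} = \frac{1}{-48391} = - \frac{1}{48391}$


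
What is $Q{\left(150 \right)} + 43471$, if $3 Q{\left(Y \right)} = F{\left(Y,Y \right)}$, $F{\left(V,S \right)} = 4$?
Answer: $\frac{130417}{3} \approx 43472.0$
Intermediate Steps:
$Q{\left(Y \right)} = \frac{4}{3}$ ($Q{\left(Y \right)} = \frac{1}{3} \cdot 4 = \frac{4}{3}$)
$Q{\left(150 \right)} + 43471 = \frac{4}{3} + 43471 = \frac{130417}{3}$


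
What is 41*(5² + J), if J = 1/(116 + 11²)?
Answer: 242966/237 ≈ 1025.2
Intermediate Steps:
J = 1/237 (J = 1/(116 + 121) = 1/237 ≈ 0.0042194)
41*(5² + J) = 41*(5² + 1/237) = 41*(25 + 1/237) = 41*(5926/237) = 242966/237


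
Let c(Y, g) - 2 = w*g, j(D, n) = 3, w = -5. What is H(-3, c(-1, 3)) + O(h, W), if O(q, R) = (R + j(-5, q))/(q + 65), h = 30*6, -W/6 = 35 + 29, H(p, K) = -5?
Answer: -1606/245 ≈ -6.5551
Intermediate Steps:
c(Y, g) = 2 - 5*g
W = -384 (W = -6*(35 + 29) = -6*64 = -384)
h = 180
O(q, R) = (3 + R)/(65 + q) (O(q, R) = (R + 3)/(q + 65) = (3 + R)/(65 + q))
H(-3, c(-1, 3)) + O(h, W) = -5 + (3 - 384)/(65 + 180) = -5 - 381/245 = -1606/245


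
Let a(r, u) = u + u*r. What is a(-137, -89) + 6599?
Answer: 18703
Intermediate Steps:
a(r, u) = u + r*u
a(-137, -89) + 6599 = -89*(1 - 137) + 6599 = -89*(-136) + 6599 = 12104 + 6599 = 18703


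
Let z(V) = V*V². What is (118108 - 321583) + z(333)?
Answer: 36722562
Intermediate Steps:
z(V) = V³
(118108 - 321583) + z(333) = (118108 - 321583) + 333³ = -203475 + 36926037 = 36722562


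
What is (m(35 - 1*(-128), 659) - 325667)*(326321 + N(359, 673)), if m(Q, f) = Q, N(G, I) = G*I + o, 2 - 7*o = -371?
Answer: -1294161262976/7 ≈ -1.8488e+11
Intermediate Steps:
o = 373/7 (o = 2/7 - ⅐*(-371) = 2/7 + 53 = 373/7 ≈ 53.286)
N(G, I) = 373/7 + G*I (N(G, I) = G*I + 373/7 = 373/7 + G*I)
(m(35 - 1*(-128), 659) - 325667)*(326321 + N(359, 673)) = ((35 - 1*(-128)) - 325667)*(326321 + (373/7 + 359*673)) = ((35 + 128) - 325667)*(326321 + (373/7 + 241607)) = (163 - 325667)*(326321 + 1691622/7) = -325504*3975869/7 = -1294161262976/7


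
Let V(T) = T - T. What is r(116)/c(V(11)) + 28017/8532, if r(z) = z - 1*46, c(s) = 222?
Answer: 126241/35076 ≈ 3.5991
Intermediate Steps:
V(T) = 0
r(z) = -46 + z (r(z) = z - 46 = -46 + z)
r(116)/c(V(11)) + 28017/8532 = (-46 + 116)/222 + 28017/8532 = 70*(1/222) + 28017*(1/8532) = 35/111 + 3113/948 = 126241/35076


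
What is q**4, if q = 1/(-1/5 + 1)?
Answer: 625/256 ≈ 2.4414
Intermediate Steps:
q = 5/4 (q = 1/(-1*1/5 + 1) = 1/(-1/5 + 1) = 1/(4/5) = (5/4)*1 = 5/4 ≈ 1.2500)
q**4 = (5/4)**4 = 625/256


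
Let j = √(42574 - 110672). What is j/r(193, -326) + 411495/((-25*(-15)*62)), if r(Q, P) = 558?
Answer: 27433/1550 + I*√68098/558 ≈ 17.699 + 0.46766*I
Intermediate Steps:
j = I*√68098 (j = √(-68098) = I*√68098 ≈ 260.96*I)
j/r(193, -326) + 411495/((-25*(-15)*62)) = (I*√68098)/558 + 411495/((-25*(-15)*62)) = (I*√68098)*(1/558) + 411495/((375*62)) = I*√68098/558 + 411495/23250 = I*√68098/558 + 411495*(1/23250) = I*√68098/558 + 27433/1550 = 27433/1550 + I*√68098/558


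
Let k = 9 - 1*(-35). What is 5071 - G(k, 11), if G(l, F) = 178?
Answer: 4893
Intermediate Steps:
k = 44 (k = 9 + 35 = 44)
5071 - G(k, 11) = 5071 - 1*178 = 5071 - 178 = 4893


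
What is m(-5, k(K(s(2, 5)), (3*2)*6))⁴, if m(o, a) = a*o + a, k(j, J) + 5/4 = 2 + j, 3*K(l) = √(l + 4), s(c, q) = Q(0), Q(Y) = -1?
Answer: 3577/9 + 688*√3/3 ≈ 794.66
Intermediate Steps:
s(c, q) = -1
K(l) = √(4 + l)/3 (K(l) = √(l + 4)/3 = √(4 + l)/3)
k(j, J) = ¾ + j (k(j, J) = -5/4 + (2 + j) = ¾ + j)
m(o, a) = a + a*o
m(-5, k(K(s(2, 5)), (3*2)*6))⁴ = ((¾ + √(4 - 1)/3)*(1 - 5))⁴ = ((¾ + √3/3)*(-4))⁴ = (-3 - 4*√3/3)⁴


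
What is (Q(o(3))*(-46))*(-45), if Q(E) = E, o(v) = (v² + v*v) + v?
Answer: 43470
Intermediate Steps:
o(v) = v + 2*v² (o(v) = (v² + v²) + v = 2*v² + v = v + 2*v²)
(Q(o(3))*(-46))*(-45) = ((3*(1 + 2*3))*(-46))*(-45) = ((3*(1 + 6))*(-46))*(-45) = ((3*7)*(-46))*(-45) = (21*(-46))*(-45) = -966*(-45) = 43470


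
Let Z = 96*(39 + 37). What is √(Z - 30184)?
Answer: 2*I*√5722 ≈ 151.29*I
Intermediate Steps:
Z = 7296 (Z = 96*76 = 7296)
√(Z - 30184) = √(7296 - 30184) = √(-22888) = 2*I*√5722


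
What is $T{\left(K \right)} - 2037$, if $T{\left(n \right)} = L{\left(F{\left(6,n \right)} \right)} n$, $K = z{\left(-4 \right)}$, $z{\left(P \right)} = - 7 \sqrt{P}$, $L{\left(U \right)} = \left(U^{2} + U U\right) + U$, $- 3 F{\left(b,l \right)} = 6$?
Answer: $-2037 - 84 i \approx -2037.0 - 84.0 i$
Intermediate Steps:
$F{\left(b,l \right)} = -2$ ($F{\left(b,l \right)} = \left(- \frac{1}{3}\right) 6 = -2$)
$L{\left(U \right)} = U + 2 U^{2}$ ($L{\left(U \right)} = \left(U^{2} + U^{2}\right) + U = 2 U^{2} + U = U + 2 U^{2}$)
$K = - 14 i$ ($K = - 7 \sqrt{-4} = - 7 \cdot 2 i = - 14 i \approx - 14.0 i$)
$T{\left(n \right)} = 6 n$ ($T{\left(n \right)} = - 2 \left(1 + 2 \left(-2\right)\right) n = - 2 \left(1 - 4\right) n = \left(-2\right) \left(-3\right) n = 6 n$)
$T{\left(K \right)} - 2037 = 6 \left(- 14 i\right) - 2037 = - 84 i - 2037 = -2037 - 84 i$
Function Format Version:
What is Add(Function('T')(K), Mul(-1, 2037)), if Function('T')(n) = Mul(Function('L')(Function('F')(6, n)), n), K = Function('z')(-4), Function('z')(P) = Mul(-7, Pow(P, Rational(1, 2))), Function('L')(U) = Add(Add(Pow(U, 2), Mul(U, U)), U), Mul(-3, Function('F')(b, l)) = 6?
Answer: Add(-2037, Mul(-84, I)) ≈ Add(-2037.0, Mul(-84.000, I))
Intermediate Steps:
Function('F')(b, l) = -2 (Function('F')(b, l) = Mul(Rational(-1, 3), 6) = -2)
Function('L')(U) = Add(U, Mul(2, Pow(U, 2))) (Function('L')(U) = Add(Add(Pow(U, 2), Pow(U, 2)), U) = Add(Mul(2, Pow(U, 2)), U) = Add(U, Mul(2, Pow(U, 2))))
K = Mul(-14, I) (K = Mul(-7, Pow(-4, Rational(1, 2))) = Mul(-7, Mul(2, I)) = Mul(-14, I) ≈ Mul(-14.000, I))
Function('T')(n) = Mul(6, n) (Function('T')(n) = Mul(Mul(-2, Add(1, Mul(2, -2))), n) = Mul(Mul(-2, Add(1, -4)), n) = Mul(Mul(-2, -3), n) = Mul(6, n))
Add(Function('T')(K), Mul(-1, 2037)) = Add(Mul(6, Mul(-14, I)), Mul(-1, 2037)) = Add(Mul(-84, I), -2037) = Add(-2037, Mul(-84, I))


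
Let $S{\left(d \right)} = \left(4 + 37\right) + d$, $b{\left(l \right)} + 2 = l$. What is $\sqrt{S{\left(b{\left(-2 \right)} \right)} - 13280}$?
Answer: $i \sqrt{13243} \approx 115.08 i$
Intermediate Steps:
$b{\left(l \right)} = -2 + l$
$S{\left(d \right)} = 41 + d$
$\sqrt{S{\left(b{\left(-2 \right)} \right)} - 13280} = \sqrt{\left(41 - 4\right) - 13280} = \sqrt{37 - 13280} = \sqrt{-13243} = i \sqrt{13243}$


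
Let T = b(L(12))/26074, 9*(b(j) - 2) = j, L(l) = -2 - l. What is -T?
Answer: -2/117333 ≈ -1.7046e-5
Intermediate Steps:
b(j) = 2 + j/9
T = 2/117333 (T = (2 + (-2 - 1*12)/9)/26074 = (2 + (-2 - 12)/9)*(1/26074) = (2 + (1/9)*(-14))*(1/26074) = (2 - 14/9)*(1/26074) = (4/9)*(1/26074) = 2/117333 ≈ 1.7046e-5)
-T = -1*2/117333 = -2/117333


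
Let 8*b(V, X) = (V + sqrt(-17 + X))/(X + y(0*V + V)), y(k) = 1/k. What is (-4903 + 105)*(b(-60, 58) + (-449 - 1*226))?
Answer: 11269422450/3479 - 35985*sqrt(41)/3479 ≈ 3.2392e+6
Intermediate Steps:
b(V, X) = (V + sqrt(-17 + X))/(8*(X + 1/V)) (b(V, X) = ((V + sqrt(-17 + X))/(X + 1/(0*V + V)))/8 = ((V + sqrt(-17 + X))/(X + 1/(0 + V)))/8 = ((V + sqrt(-17 + X))/(X + 1/V))/8 = (V + sqrt(-17 + X))/(8*(X + 1/V)))
(-4903 + 105)*(b(-60, 58) + (-449 - 1*226)) = (-4903 + 105)*((1/8)*(-60)*(-60 + sqrt(-17 + 58))/(1 - 60*58) + (-449 - 1*226)) = -4798*((1/8)*(-60)*(-60 + sqrt(41))/(1 - 3480) + (-449 - 226)) = -4798*((1/8)*(-60)*(-60 + sqrt(41))/(-3479) - 675) = -4798*((1/8)*(-60)*(-1/3479)*(-60 + sqrt(41)) - 675) = -4798*((-450/3479 + 15*sqrt(41)/6958) - 675) = -4798*(-2348775/3479 + 15*sqrt(41)/6958) = 11269422450/3479 - 35985*sqrt(41)/3479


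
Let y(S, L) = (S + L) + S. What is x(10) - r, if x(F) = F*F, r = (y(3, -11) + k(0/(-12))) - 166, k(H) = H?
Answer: 271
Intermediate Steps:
y(S, L) = L + 2*S (y(S, L) = (L + S) + S = L + 2*S)
r = -171 (r = ((-11 + 2*3) + 0/(-12)) - 166 = ((-11 + 6) + 0*(-1/12)) - 166 = (-5 + 0) - 166 = -5 - 166 = -171)
x(F) = F**2
x(10) - r = 10**2 - 1*(-171) = 100 + 171 = 271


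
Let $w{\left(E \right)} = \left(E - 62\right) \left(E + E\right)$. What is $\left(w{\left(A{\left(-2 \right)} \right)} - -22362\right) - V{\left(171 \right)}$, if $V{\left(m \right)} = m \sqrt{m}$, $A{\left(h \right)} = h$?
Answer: $22618 - 513 \sqrt{19} \approx 20382.0$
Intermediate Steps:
$w{\left(E \right)} = 2 E \left(-62 + E\right)$ ($w{\left(E \right)} = \left(-62 + E\right) 2 E = 2 E \left(-62 + E\right)$)
$V{\left(m \right)} = m^{\frac{3}{2}}$
$\left(w{\left(A{\left(-2 \right)} \right)} - -22362\right) - V{\left(171 \right)} = \left(2 \left(-2\right) \left(-62 - 2\right) - -22362\right) - 171^{\frac{3}{2}} = \left(2 \left(-2\right) \left(-64\right) + 22362\right) - 513 \sqrt{19} = \left(256 + 22362\right) - 513 \sqrt{19} = 22618 - 513 \sqrt{19}$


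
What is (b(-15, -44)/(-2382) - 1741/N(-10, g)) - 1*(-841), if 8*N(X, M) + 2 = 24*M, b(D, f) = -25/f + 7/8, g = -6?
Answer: 14328711641/15301968 ≈ 936.40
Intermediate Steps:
b(D, f) = 7/8 - 25/f (b(D, f) = -25/f + 7*(⅛) = -25/f + 7/8 = 7/8 - 25/f)
N(X, M) = -¼ + 3*M (N(X, M) = -¼ + (24*M)/8 = -¼ + 3*M)
(b(-15, -44)/(-2382) - 1741/N(-10, g)) - 1*(-841) = ((7/8 - 25/(-44))/(-2382) - 1741/(-¼ + 3*(-6))) - 1*(-841) = ((7/8 - 25*(-1/44))*(-1/2382) - 1741/(-¼ - 18)) + 841 = ((7/8 + 25/44)*(-1/2382) - 1741/(-73/4)) + 841 = ((127/88)*(-1/2382) - 1741*(-4/73)) + 841 = (-127/209616 + 6964/73) + 841 = 1459756553/15301968 + 841 = 14328711641/15301968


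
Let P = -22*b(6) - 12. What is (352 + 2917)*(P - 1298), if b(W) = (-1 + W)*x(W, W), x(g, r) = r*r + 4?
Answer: -18665990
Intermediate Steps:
x(g, r) = 4 + r² (x(g, r) = r² + 4 = 4 + r²)
b(W) = (-1 + W)*(4 + W²)
P = -4412 (P = -22*(-1 + 6)*(4 + 6²) - 12 = -110*(4 + 36) - 12 = -110*40 - 12 = -22*200 - 12 = -4400 - 12 = -4412)
(352 + 2917)*(P - 1298) = (352 + 2917)*(-4412 - 1298) = 3269*(-5710) = -18665990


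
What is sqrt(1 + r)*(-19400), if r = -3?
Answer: -19400*I*sqrt(2) ≈ -27436.0*I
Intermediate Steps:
sqrt(1 + r)*(-19400) = sqrt(1 - 3)*(-19400) = sqrt(-2)*(-19400) = (I*sqrt(2))*(-19400) = -19400*I*sqrt(2)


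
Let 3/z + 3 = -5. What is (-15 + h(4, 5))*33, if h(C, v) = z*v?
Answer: -4455/8 ≈ -556.88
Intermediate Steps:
z = -3/8 (z = 3/(-3 - 5) = 3/(-8) = 3*(-⅛) = -3/8 ≈ -0.37500)
h(C, v) = -3*v/8
(-15 + h(4, 5))*33 = (-15 - 3/8*5)*33 = (-15 - 15/8)*33 = -135/8*33 = -4455/8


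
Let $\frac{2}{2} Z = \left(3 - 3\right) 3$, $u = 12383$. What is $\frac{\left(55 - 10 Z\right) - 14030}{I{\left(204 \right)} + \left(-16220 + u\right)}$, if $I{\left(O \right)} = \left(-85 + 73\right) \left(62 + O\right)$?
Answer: $\frac{13975}{7029} \approx 1.9882$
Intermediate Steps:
$I{\left(O \right)} = -744 - 12 O$ ($I{\left(O \right)} = - 12 \left(62 + O\right) = -744 - 12 O$)
$Z = 0$ ($Z = \left(3 - 3\right) 3 = 0 \cdot 3 = 0$)
$\frac{\left(55 - 10 Z\right) - 14030}{I{\left(204 \right)} + \left(-16220 + u\right)} = \frac{\left(55 - 0\right) - 14030}{\left(-744 - 2448\right) + \left(-16220 + 12383\right)} = \frac{\left(55 + 0\right) - 14030}{\left(-744 - 2448\right) - 3837} = \frac{55 - 14030}{-3192 - 3837} = - \frac{13975}{-7029} = \left(-13975\right) \left(- \frac{1}{7029}\right) = \frac{13975}{7029}$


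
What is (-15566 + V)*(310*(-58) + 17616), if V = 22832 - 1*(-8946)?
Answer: -5901168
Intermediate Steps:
V = 31778 (V = 22832 + 8946 = 31778)
(-15566 + V)*(310*(-58) + 17616) = (-15566 + 31778)*(310*(-58) + 17616) = 16212*(-17980 + 17616) = 16212*(-364) = -5901168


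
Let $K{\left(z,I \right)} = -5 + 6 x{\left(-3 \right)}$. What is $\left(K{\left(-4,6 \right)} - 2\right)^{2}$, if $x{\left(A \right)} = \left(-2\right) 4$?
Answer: $3025$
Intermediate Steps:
$x{\left(A \right)} = -8$
$K{\left(z,I \right)} = -53$ ($K{\left(z,I \right)} = -5 + 6 \left(-8\right) = -5 - 48 = -53$)
$\left(K{\left(-4,6 \right)} - 2\right)^{2} = \left(-53 - 2\right)^{2} = \left(-55\right)^{2} = 3025$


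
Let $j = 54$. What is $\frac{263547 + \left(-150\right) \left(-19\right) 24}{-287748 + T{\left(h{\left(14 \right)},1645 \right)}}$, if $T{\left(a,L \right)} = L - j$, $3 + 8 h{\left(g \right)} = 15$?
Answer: $- \frac{331947}{286157} \approx -1.16$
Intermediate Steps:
$h{\left(g \right)} = \frac{3}{2}$ ($h{\left(g \right)} = - \frac{3}{8} + \frac{1}{8} \cdot 15 = - \frac{3}{8} + \frac{15}{8} = \frac{3}{2}$)
$T{\left(a,L \right)} = -54 + L$ ($T{\left(a,L \right)} = L - 54 = -54 + L$)
$\frac{263547 + \left(-150\right) \left(-19\right) 24}{-287748 + T{\left(h{\left(14 \right)},1645 \right)}} = \frac{263547 + \left(-150\right) \left(-19\right) 24}{-287748 + \left(-54 + 1645\right)} = \frac{263547 + 2850 \cdot 24}{-287748 + 1591} = \frac{263547 + 68400}{-286157} = 331947 \left(- \frac{1}{286157}\right) = - \frac{331947}{286157}$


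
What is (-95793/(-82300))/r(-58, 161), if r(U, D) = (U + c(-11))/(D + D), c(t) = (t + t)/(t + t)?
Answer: -5140891/781850 ≈ -6.5753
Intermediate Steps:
c(t) = 1 (c(t) = (2*t)/((2*t)) = (2*t)*(1/(2*t)) = 1)
r(U, D) = (1 + U)/(2*D) (r(U, D) = (U + 1)/(D + D) = (1 + U)/((2*D)) = (1 + U)*(1/(2*D)) = (1 + U)/(2*D))
(-95793/(-82300))/r(-58, 161) = (-95793/(-82300))/(((½)*(1 - 58)/161)) = (-95793*(-1/82300))/(((½)*(1/161)*(-57))) = 95793/(82300*(-57/322)) = (95793/82300)*(-322/57) = -5140891/781850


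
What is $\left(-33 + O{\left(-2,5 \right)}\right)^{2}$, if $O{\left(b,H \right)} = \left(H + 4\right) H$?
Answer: $144$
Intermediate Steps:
$O{\left(b,H \right)} = H \left(4 + H\right)$ ($O{\left(b,H \right)} = \left(4 + H\right) H = H \left(4 + H\right)$)
$\left(-33 + O{\left(-2,5 \right)}\right)^{2} = \left(-33 + 5 \left(4 + 5\right)\right)^{2} = \left(-33 + 5 \cdot 9\right)^{2} = \left(-33 + 45\right)^{2} = 12^{2} = 144$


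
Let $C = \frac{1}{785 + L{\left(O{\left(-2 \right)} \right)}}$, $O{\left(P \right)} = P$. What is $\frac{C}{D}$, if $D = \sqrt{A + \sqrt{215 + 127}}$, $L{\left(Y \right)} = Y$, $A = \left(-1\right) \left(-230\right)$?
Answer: $\frac{1}{783 \sqrt{230 + 3 \sqrt{38}}} \approx 8.1018 \cdot 10^{-5}$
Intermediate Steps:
$A = 230$
$C = \frac{1}{783}$ ($C = \frac{1}{785 - 2} = \frac{1}{783} \approx 0.0012771$)
$D = \sqrt{230 + 3 \sqrt{38}}$ ($D = \sqrt{230 + \sqrt{215 + 127}} = \sqrt{230 + \sqrt{342}} = \sqrt{230 + 3 \sqrt{38}} \approx 15.764$)
$\frac{C}{D} = \frac{1}{783 \sqrt{230 + 3 \sqrt{38}}}$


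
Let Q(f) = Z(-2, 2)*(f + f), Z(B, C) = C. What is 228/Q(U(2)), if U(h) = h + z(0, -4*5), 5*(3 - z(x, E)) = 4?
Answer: 95/7 ≈ 13.571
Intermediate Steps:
z(x, E) = 11/5 (z(x, E) = 3 - 1/5*4 = 3 - 4/5 = 11/5)
U(h) = 11/5 + h (U(h) = h + 11/5 = 11/5 + h)
Q(f) = 4*f (Q(f) = 2*(f + f) = 2*(2*f) = 4*f)
228/Q(U(2)) = 228/((4*(11/5 + 2))) = 228/((4*(21/5))) = 228/(84/5) = 228*(5/84) = 95/7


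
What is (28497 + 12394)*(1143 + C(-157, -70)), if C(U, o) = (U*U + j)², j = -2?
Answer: 24840290975032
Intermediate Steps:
C(U, o) = (-2 + U²)² (C(U, o) = (U*U - 2)² = (U² - 2)² = (-2 + U²)²)
(28497 + 12394)*(1143 + C(-157, -70)) = (28497 + 12394)*(1143 + (-2 + (-157)²)²) = 40891*(1143 + (-2 + 24649)²) = 40891*(1143 + 24647²) = 40891*(1143 + 607474609) = 40891*607475752 = 24840290975032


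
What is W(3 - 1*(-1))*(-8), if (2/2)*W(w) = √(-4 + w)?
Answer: 0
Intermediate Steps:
W(w) = √(-4 + w)
W(3 - 1*(-1))*(-8) = √(-4 + (3 - 1*(-1)))*(-8) = √(-4 + (3 + 1))*(-8) = √(-4 + 4)*(-8) = √0*(-8) = 0*(-8) = 0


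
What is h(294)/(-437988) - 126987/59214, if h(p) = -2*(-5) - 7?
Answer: -3089942211/1440834524 ≈ -2.1446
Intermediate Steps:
h(p) = 3 (h(p) = 10 - 7 = 3)
h(294)/(-437988) - 126987/59214 = 3/(-437988) - 126987/59214 = 3*(-1/437988) - 126987*1/59214 = -1/145996 - 42329/19738 = -3089942211/1440834524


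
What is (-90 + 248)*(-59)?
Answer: -9322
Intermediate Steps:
(-90 + 248)*(-59) = 158*(-59) = -9322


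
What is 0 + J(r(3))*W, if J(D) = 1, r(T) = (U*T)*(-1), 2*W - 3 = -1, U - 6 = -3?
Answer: 1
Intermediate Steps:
U = 3 (U = 6 - 3 = 3)
W = 1 (W = 3/2 + (½)*(-1) = 3/2 - ½ = 1)
r(T) = -3*T (r(T) = (3*T)*(-1) = -3*T)
0 + J(r(3))*W = 0 + 1*1 = 0 + 1 = 1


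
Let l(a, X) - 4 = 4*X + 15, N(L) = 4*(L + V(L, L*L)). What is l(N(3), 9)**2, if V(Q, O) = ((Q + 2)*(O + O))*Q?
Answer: 3025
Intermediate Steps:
V(Q, O) = 2*O*Q*(2 + Q) (V(Q, O) = ((2 + Q)*(2*O))*Q = (2*O*(2 + Q))*Q = 2*O*Q*(2 + Q))
N(L) = 4*L + 8*L**3*(2 + L) (N(L) = 4*(L + 2*(L*L)*L*(2 + L)) = 4*(L + 2*L**2*L*(2 + L)) = 4*(L + 2*L**3*(2 + L)) = 4*L + 8*L**3*(2 + L))
l(a, X) = 19 + 4*X (l(a, X) = 4 + (4*X + 15) = 4 + (15 + 4*X) = 19 + 4*X)
l(N(3), 9)**2 = (19 + 4*9)**2 = (19 + 36)**2 = 55**2 = 3025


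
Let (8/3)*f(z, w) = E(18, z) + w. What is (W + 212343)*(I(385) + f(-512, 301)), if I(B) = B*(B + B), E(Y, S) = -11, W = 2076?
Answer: 254351322465/4 ≈ 6.3588e+10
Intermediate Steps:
I(B) = 2*B² (I(B) = B*(2*B) = 2*B²)
f(z, w) = -33/8 + 3*w/8 (f(z, w) = 3*(-11 + w)/8 = -33/8 + 3*w/8)
(W + 212343)*(I(385) + f(-512, 301)) = (2076 + 212343)*(2*385² + (-33/8 + (3/8)*301)) = 214419*(2*148225 + (-33/8 + 903/8)) = 214419*(296450 + 435/4) = 214419*(1186235/4) = 254351322465/4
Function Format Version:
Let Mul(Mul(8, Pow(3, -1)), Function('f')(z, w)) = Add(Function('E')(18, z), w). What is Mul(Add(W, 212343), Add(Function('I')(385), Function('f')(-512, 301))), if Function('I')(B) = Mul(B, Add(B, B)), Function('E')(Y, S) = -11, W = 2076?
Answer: Rational(254351322465, 4) ≈ 6.3588e+10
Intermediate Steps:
Function('I')(B) = Mul(2, Pow(B, 2)) (Function('I')(B) = Mul(B, Mul(2, B)) = Mul(2, Pow(B, 2)))
Function('f')(z, w) = Add(Rational(-33, 8), Mul(Rational(3, 8), w)) (Function('f')(z, w) = Mul(Rational(3, 8), Add(-11, w)) = Add(Rational(-33, 8), Mul(Rational(3, 8), w)))
Mul(Add(W, 212343), Add(Function('I')(385), Function('f')(-512, 301))) = Mul(Add(2076, 212343), Add(Mul(2, Pow(385, 2)), Add(Rational(-33, 8), Mul(Rational(3, 8), 301)))) = Mul(214419, Add(Mul(2, 148225), Add(Rational(-33, 8), Rational(903, 8)))) = Mul(214419, Add(296450, Rational(435, 4))) = Mul(214419, Rational(1186235, 4)) = Rational(254351322465, 4)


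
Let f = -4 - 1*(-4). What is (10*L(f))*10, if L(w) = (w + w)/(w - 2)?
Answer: 0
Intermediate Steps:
f = 0 (f = -4 + 4 = 0)
L(w) = 2*w/(-2 + w) (L(w) = (2*w)/(-2 + w) = 2*w/(-2 + w))
(10*L(f))*10 = (10*(2*0/(-2 + 0)))*10 = (10*(2*0/(-2)))*10 = (10*(2*0*(-1/2)))*10 = (10*0)*10 = 0*10 = 0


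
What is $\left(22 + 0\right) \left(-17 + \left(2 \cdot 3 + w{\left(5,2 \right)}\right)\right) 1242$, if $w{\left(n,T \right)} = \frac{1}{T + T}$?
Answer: $-293733$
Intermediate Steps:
$w{\left(n,T \right)} = \frac{1}{2 T}$
$\left(22 + 0\right) \left(-17 + \left(2 \cdot 3 + w{\left(5,2 \right)}\right)\right) 1242 = \left(22 + 0\right) \left(-17 + \left(2 \cdot 3 + \frac{1}{2 \cdot 2}\right)\right) 1242 = 22 \left(-17 + \left(6 + \frac{1}{2} \cdot \frac{1}{2}\right)\right) 1242 = 22 \left(-17 + \left(6 + \frac{1}{4}\right)\right) 1242 = 22 \left(-17 + \frac{25}{4}\right) 1242 = 22 \left(- \frac{43}{4}\right) 1242 = \left(- \frac{473}{2}\right) 1242 = -293733$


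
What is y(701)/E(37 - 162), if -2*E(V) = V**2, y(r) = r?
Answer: -1402/15625 ≈ -0.089728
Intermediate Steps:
E(V) = -V**2/2
y(701)/E(37 - 162) = 701/((-(37 - 162)**2/2)) = 701/((-1/2*(-125)**2)) = 701/((-1/2*15625)) = 701/(-15625/2) = 701*(-2/15625) = -1402/15625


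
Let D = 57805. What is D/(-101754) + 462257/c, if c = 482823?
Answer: 708404269/1819598946 ≈ 0.38932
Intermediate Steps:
D/(-101754) + 462257/c = 57805/(-101754) + 462257/482823 = 57805*(-1/101754) + 462257*(1/482823) = -57805/101754 + 462257/482823 = 708404269/1819598946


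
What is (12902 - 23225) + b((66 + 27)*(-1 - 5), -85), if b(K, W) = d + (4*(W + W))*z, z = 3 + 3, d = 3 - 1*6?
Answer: -14406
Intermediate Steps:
d = -3 (d = 3 - 6 = -3)
z = 6
b(K, W) = -3 + 48*W (b(K, W) = -3 + (4*(W + W))*6 = -3 + (4*(2*W))*6 = -3 + (8*W)*6 = -3 + 48*W)
(12902 - 23225) + b((66 + 27)*(-1 - 5), -85) = (12902 - 23225) + (-3 + 48*(-85)) = -10323 + (-3 - 4080) = -10323 - 4083 = -14406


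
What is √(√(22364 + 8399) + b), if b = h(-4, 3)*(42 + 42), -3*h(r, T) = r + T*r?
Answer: √(448 + √30763) ≈ 24.968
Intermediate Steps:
h(r, T) = -r/3 - T*r/3 (h(r, T) = -(r + T*r)/3 = -r/3 - T*r/3)
b = 448 (b = (-⅓*(-4)*(1 + 3))*(42 + 42) = -⅓*(-4)*4*84 = (16/3)*84 = 448)
√(√(22364 + 8399) + b) = √(√(22364 + 8399) + 448) = √(√30763 + 448) = √(448 + √30763)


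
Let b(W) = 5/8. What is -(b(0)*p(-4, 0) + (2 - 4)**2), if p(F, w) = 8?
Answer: -9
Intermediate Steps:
b(W) = 5/8 (b(W) = 5*(1/8) = 5/8)
-(b(0)*p(-4, 0) + (2 - 4)**2) = -((5/8)*8 + (2 - 4)**2) = -(5 + (-2)**2) = -(5 + 4) = -1*9 = -9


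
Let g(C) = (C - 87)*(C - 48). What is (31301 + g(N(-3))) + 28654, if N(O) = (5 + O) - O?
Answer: 63481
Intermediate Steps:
N(O) = 5
g(C) = (-87 + C)*(-48 + C)
(31301 + g(N(-3))) + 28654 = (31301 + (4176 + 5² - 135*5)) + 28654 = (31301 + (4176 + 25 - 675)) + 28654 = (31301 + 3526) + 28654 = 34827 + 28654 = 63481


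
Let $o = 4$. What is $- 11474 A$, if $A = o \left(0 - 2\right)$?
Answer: $91792$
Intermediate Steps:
$A = -8$ ($A = 4 \left(0 - 2\right) = 4 \left(-2\right) = -8$)
$- 11474 A = \left(-11474\right) \left(-8\right) = 91792$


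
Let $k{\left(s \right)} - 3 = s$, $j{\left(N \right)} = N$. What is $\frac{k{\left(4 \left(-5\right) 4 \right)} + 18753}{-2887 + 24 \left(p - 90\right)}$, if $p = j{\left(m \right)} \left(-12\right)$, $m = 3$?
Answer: $- \frac{812}{257} \approx -3.1595$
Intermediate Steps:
$k{\left(s \right)} = 3 + s$
$p = -36$ ($p = 3 \left(-12\right) = -36$)
$\frac{k{\left(4 \left(-5\right) 4 \right)} + 18753}{-2887 + 24 \left(p - 90\right)} = \frac{\left(3 + 4 \left(-5\right) 4\right) + 18753}{-2887 + 24 \left(-36 - 90\right)} = \frac{\left(3 - 80\right) + 18753}{-2887 + 24 \left(-126\right)} = \frac{\left(3 - 80\right) + 18753}{-2887 - 3024} = \frac{-77 + 18753}{-5911} = 18676 \left(- \frac{1}{5911}\right) = - \frac{812}{257}$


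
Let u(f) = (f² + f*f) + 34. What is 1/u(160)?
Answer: 1/51234 ≈ 1.9518e-5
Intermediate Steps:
u(f) = 34 + 2*f² (u(f) = (f² + f²) + 34 = 2*f² + 34 = 34 + 2*f²)
1/u(160) = 1/(34 + 2*160²) = 1/(34 + 2*25600) = 1/(34 + 51200) = 1/51234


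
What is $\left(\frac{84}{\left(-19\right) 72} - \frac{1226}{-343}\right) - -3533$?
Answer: $\frac{138284729}{39102} \approx 3536.5$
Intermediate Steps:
$\left(\frac{84}{\left(-19\right) 72} - \frac{1226}{-343}\right) - -3533 = \left(\frac{84}{-1368} - - \frac{1226}{343}\right) + 3533 = \left(84 \left(- \frac{1}{1368}\right) + \frac{1226}{343}\right) + 3533 = \left(- \frac{7}{114} + \frac{1226}{343}\right) + 3533 = \frac{137363}{39102} + 3533 = \frac{138284729}{39102}$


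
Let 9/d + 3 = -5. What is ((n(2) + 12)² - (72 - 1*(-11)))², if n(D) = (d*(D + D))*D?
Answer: 5476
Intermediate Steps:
d = -9/8 (d = 9/(-3 - 5) = 9/(-8) = 9*(-⅛) = -9/8 ≈ -1.1250)
n(D) = -9*D²/4 (n(D) = (-9*(D + D)/8)*D = (-9*D/4)*D = -9*D²/4)
((n(2) + 12)² - (72 - 1*(-11)))² = ((-9/4*2² + 12)² - (72 - 1*(-11)))² = ((-9/4*4 + 12)² - (72 + 11))² = ((-9 + 12)² - 1*83)² = (3² - 83)² = (9 - 83)² = (-74)² = 5476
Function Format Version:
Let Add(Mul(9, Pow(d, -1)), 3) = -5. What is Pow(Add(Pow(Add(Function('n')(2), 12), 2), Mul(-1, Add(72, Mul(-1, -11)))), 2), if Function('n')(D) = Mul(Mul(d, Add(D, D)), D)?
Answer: 5476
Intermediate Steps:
d = Rational(-9, 8) (d = Mul(9, Pow(Add(-3, -5), -1)) = Mul(9, Pow(-8, -1)) = Mul(9, Rational(-1, 8)) = Rational(-9, 8) ≈ -1.1250)
Function('n')(D) = Mul(Rational(-9, 4), Pow(D, 2)) (Function('n')(D) = Mul(Mul(Rational(-9, 8), Add(D, D)), D) = Mul(Mul(Rational(-9, 8), Mul(2, D)), D) = Mul(Mul(Rational(-9, 4), D), D) = Mul(Rational(-9, 4), Pow(D, 2)))
Pow(Add(Pow(Add(Function('n')(2), 12), 2), Mul(-1, Add(72, Mul(-1, -11)))), 2) = Pow(Add(Pow(Add(Mul(Rational(-9, 4), Pow(2, 2)), 12), 2), Mul(-1, Add(72, Mul(-1, -11)))), 2) = Pow(Add(Pow(Add(Mul(Rational(-9, 4), 4), 12), 2), Mul(-1, Add(72, 11))), 2) = Pow(Add(Pow(Add(-9, 12), 2), Mul(-1, 83)), 2) = Pow(Add(Pow(3, 2), -83), 2) = Pow(Add(9, -83), 2) = Pow(-74, 2) = 5476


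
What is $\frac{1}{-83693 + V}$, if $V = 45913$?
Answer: $- \frac{1}{37780} \approx -2.6469 \cdot 10^{-5}$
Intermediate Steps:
$\frac{1}{-83693 + V} = \frac{1}{-83693 + 45913} = \frac{1}{-37780} = - \frac{1}{37780}$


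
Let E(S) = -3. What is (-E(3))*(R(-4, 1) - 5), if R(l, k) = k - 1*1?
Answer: -15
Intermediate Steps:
R(l, k) = -1 + k (R(l, k) = k - 1 = -1 + k)
(-E(3))*(R(-4, 1) - 5) = (-1*(-3))*((-1 + 1) - 5) = 3*(0 - 5) = 3*(-5) = -15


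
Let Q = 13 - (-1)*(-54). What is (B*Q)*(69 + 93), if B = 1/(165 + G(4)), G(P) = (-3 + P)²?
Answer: -3321/83 ≈ -40.012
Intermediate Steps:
Q = -41 (Q = 13 - 1*54 = 13 - 54 = -41)
B = 1/166 (B = 1/(165 + (-3 + 4)²) = 1/(165 + 1²) = 1/(165 + 1) = 1/166 ≈ 0.0060241)
(B*Q)*(69 + 93) = ((1/166)*(-41))*(69 + 93) = -41/166*162 = -3321/83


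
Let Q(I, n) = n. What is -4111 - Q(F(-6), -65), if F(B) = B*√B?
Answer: -4046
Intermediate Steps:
F(B) = B^(3/2)
-4111 - Q(F(-6), -65) = -4111 - 1*(-65) = -4111 + 65 = -4046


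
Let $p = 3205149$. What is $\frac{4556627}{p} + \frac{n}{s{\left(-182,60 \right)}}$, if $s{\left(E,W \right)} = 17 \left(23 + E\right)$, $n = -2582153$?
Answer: $\frac{920944629842}{962613083} \approx 956.71$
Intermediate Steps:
$s{\left(E,W \right)} = 391 + 17 E$
$\frac{4556627}{p} + \frac{n}{s{\left(-182,60 \right)}} = \frac{4556627}{3205149} - \frac{2582153}{391 + 17 \left(-182\right)} = 4556627 \cdot \frac{1}{3205149} - \frac{2582153}{391 - 3094} = \frac{4556627}{3205149} - \frac{2582153}{-2703} = \frac{4556627}{3205149} - - \frac{2582153}{2703} = \frac{4556627}{3205149} + \frac{2582153}{2703} = \frac{920944629842}{962613083}$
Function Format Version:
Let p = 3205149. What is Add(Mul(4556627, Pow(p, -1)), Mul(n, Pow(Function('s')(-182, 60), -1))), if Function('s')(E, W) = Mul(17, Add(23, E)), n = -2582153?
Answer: Rational(920944629842, 962613083) ≈ 956.71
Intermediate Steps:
Function('s')(E, W) = Add(391, Mul(17, E))
Add(Mul(4556627, Pow(p, -1)), Mul(n, Pow(Function('s')(-182, 60), -1))) = Add(Mul(4556627, Pow(3205149, -1)), Mul(-2582153, Pow(Add(391, Mul(17, -182)), -1))) = Add(Mul(4556627, Rational(1, 3205149)), Mul(-2582153, Pow(Add(391, -3094), -1))) = Add(Rational(4556627, 3205149), Mul(-2582153, Pow(-2703, -1))) = Add(Rational(4556627, 3205149), Mul(-2582153, Rational(-1, 2703))) = Add(Rational(4556627, 3205149), Rational(2582153, 2703)) = Rational(920944629842, 962613083)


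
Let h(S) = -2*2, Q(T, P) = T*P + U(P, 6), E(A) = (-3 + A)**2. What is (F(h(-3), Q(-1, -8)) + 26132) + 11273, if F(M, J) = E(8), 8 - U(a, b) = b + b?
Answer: 37430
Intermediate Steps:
U(a, b) = 8 - 2*b (U(a, b) = 8 - (b + b) = 8 - 2*b)
Q(T, P) = -4 + P*T (Q(T, P) = T*P + (8 - 2*6) = P*T + (8 - 12) = P*T - 4 = -4 + P*T)
h(S) = -4
F(M, J) = 25 (F(M, J) = (-3 + 8)**2 = 5**2 = 25)
(F(h(-3), Q(-1, -8)) + 26132) + 11273 = (25 + 26132) + 11273 = 26157 + 11273 = 37430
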